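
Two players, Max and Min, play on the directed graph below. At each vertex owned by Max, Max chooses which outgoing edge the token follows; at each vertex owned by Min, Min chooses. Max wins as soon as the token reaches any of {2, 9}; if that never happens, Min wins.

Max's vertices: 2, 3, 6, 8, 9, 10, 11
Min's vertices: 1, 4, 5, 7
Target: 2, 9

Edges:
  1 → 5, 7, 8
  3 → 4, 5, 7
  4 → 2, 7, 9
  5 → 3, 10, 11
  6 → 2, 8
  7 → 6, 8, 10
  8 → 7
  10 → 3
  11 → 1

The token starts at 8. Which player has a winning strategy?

A0 = {2, 9}
A1: add {6} — 6 (Max) has 6→2.
A2 = A1; e.g. 1 (Min) can still go to 5. Fixed point.
8 never enters the attractor, so Min can avoid the target forever.

Min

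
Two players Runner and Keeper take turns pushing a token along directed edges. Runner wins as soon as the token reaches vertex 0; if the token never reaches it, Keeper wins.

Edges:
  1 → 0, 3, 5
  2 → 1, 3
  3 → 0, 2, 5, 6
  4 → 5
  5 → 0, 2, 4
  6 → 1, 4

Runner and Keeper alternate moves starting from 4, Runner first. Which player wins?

Keeper

Track states (vertex, player-to-move).
A0 = {(0,Runner), (0,Keeper)}
A1: add {(1,Runner), (3,Runner), (5,Runner)}.
A2: add {(1,Keeper), (2,Keeper), (4,Keeper)}.
A3: add {(2,Runner), (6,Runner)}.
A4: add {(3,Keeper)}.
A5 = A4; e.g. (4,Runner) stays out. (4,Runner) never enters ⇒ Keeper avoids the target.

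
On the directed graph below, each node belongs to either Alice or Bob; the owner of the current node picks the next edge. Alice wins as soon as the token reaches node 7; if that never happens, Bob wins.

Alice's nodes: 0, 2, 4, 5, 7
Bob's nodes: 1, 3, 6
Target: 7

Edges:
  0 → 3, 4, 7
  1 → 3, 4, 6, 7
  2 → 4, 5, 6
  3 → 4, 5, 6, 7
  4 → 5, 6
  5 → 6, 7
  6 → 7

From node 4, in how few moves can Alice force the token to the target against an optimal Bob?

2

A0 = {7}
A1: add {0, 5, 6} — 0 (Alice) has 0→7; 5 (Alice) has 5→7; 6 (Bob): all of {7} already in.
A2: add {2, 4} — 2 (Alice) has 2→5; 4 (Alice) has 4→5.
4 enters the attractor at level 2, so Alice can force the target in 2 moves from there.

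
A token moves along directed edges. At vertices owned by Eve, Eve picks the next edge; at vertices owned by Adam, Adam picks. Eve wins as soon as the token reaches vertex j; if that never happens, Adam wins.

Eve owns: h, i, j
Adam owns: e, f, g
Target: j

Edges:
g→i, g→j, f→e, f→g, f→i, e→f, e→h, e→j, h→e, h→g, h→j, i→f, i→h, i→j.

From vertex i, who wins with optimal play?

A0 = {j}
A1: add {h, i} — h (Eve) has h→j; i (Eve) has i→j.
i ∈ A1, so Eve can force the target.

Eve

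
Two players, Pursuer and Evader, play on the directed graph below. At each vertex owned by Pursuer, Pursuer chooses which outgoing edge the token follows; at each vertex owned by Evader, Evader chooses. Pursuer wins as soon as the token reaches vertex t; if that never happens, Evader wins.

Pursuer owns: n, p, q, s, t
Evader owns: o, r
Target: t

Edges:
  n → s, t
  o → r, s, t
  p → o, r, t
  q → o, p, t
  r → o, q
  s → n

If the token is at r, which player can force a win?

A0 = {t}
A1: add {n, p, q} — n (Pursuer) has n→t; p (Pursuer) has p→t; q (Pursuer) has q→t.
A2: add {s} — s (Pursuer) has s→n.
A3 = A2; e.g. o (Evader) can still go to r. Fixed point.
r never enters the attractor, so Evader can avoid the target forever.

Evader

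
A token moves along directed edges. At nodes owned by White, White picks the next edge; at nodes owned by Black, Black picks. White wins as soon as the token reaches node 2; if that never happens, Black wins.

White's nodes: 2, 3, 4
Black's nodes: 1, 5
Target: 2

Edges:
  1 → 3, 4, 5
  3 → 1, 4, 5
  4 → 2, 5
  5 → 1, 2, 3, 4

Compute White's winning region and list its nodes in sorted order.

2, 3, 4

A0 = {2}
A1: add {4} — 4 (White) has 4→2.
A2: add {3} — 3 (White) has 3→4.
A3 = A2; e.g. 1 (Black) can still go to 5. Fixed point.
White's winning region = {2, 3, 4}.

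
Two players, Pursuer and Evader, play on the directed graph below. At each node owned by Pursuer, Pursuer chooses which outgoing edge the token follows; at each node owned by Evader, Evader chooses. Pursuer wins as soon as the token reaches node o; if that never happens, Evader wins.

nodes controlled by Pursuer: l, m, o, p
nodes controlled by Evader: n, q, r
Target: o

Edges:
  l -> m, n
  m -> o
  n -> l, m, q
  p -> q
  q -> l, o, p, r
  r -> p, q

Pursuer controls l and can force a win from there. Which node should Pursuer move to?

A0 = {o}
A1: add {m} — m (Pursuer) has m→o.
A2: add {l} — l (Pursuer) has l→m.
A3 = A2; e.g. n (Evader) can still go to q. Fixed point.
From l, successor m is in the attractor (rank 1); the other successor n is not.

m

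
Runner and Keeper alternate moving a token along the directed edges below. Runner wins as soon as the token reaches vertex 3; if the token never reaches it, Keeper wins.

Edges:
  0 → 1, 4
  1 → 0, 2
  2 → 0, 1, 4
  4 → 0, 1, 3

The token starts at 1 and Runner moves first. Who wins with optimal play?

Keeper

Track states (vertex, player-to-move).
A0 = {(3,Runner), (3,Keeper)}
A1: add {(4,Runner)}.
A2 = A1; e.g. (0,Runner) stays out. (1,Runner) never enters ⇒ Keeper avoids the target.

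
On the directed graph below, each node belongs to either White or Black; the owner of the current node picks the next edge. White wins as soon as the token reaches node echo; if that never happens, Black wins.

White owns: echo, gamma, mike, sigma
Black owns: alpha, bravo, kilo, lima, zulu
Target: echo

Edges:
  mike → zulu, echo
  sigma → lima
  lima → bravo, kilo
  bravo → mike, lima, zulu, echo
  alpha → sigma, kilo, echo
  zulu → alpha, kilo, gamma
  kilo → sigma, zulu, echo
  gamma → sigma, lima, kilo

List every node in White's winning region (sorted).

echo, mike

A0 = {echo}
A1: add {mike} — mike (White) has mike→echo.
A2 = A1; e.g. sigma (White) has no edge into A1. Fixed point.
White's winning region = {echo, mike}.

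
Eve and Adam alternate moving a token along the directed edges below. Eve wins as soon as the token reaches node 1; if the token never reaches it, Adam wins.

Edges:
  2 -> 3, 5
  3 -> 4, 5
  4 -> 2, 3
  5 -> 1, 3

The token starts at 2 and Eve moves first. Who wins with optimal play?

Track states (vertex, player-to-move).
A0 = {(1,Eve), (1,Adam)}
A1: add {(5,Eve)}.
A2 = A1; e.g. (2,Eve) stays out. (2,Eve) never enters ⇒ Adam avoids the target.

Adam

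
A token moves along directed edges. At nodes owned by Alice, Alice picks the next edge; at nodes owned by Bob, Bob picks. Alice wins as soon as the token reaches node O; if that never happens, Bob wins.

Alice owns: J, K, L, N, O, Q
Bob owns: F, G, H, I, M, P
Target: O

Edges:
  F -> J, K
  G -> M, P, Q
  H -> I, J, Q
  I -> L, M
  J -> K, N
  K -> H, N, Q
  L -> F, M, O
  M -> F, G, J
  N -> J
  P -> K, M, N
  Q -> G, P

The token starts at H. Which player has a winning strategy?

A0 = {O}
A1: add {L} — L (Alice) has L→O.
A2 = A1; e.g. F (Bob) can still go to J. Fixed point.
H never enters the attractor, so Bob can avoid the target forever.

Bob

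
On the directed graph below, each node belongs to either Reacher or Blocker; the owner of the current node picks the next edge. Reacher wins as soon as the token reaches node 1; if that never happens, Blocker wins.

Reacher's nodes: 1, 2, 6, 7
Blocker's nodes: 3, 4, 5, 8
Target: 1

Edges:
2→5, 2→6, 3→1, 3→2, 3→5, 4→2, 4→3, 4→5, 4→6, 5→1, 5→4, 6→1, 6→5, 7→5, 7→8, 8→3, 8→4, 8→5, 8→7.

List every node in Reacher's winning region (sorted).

A0 = {1}
A1: add {6} — 6 (Reacher) has 6→1.
A2: add {2} — 2 (Reacher) has 2→6.
A3 = A2; e.g. 3 (Blocker) can still go to 5. Fixed point.
Reacher's winning region = {1, 2, 6}.

1, 2, 6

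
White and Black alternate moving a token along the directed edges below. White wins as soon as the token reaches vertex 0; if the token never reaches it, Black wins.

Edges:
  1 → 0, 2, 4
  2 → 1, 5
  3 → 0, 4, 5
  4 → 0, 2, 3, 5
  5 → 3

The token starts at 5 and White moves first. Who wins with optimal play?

Black

Track states (vertex, player-to-move).
A0 = {(0,White), (0,Black)}
A1: add {(1,White), (3,White), (4,White)}.
A2: add {(5,Black)}.
A3: add {(2,White)}.
A4: add {(1,Black)}.
A5 = A4; e.g. (2,Black) stays out. (5,White) never enters ⇒ Black avoids the target.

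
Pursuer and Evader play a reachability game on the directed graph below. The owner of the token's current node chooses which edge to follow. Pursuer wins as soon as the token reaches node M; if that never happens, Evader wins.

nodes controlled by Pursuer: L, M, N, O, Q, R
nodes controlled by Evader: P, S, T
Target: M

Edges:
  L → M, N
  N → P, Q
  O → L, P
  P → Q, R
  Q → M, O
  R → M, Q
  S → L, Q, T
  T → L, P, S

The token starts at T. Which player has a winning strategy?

Evader

A0 = {M}
A1: add {L, Q, R} — L (Pursuer) has L→M; Q (Pursuer) has Q→M; R (Pursuer) has R→M.
A2: add {N, O, P} — N (Pursuer) has N→Q; O (Pursuer) has O→L; P (Evader): all of {Q, R} already in.
A3 = A2; e.g. S (Evader) can still go to T. Fixed point.
T never enters the attractor, so Evader can avoid the target forever.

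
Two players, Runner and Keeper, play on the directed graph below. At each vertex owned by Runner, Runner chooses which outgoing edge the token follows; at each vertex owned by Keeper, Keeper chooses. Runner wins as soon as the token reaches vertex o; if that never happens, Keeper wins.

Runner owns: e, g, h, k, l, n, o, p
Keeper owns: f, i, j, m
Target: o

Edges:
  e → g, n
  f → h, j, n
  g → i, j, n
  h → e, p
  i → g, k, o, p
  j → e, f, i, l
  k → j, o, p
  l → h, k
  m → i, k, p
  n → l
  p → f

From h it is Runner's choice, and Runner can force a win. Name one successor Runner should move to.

A0 = {o}
A1: add {k} — k (Runner) has k→o.
A2: add {l} — l (Runner) has l→k.
A3: add {n} — n (Runner) has n→l.
A4: add {e, g} — e (Runner) has e→n; g (Runner) has g→n.
A5: add {h} — h (Runner) has h→e.
A6 = A5; e.g. f (Keeper) can still go to j. Fixed point.
From h, successor e is in the attractor (rank 4); the other successor p is not.

e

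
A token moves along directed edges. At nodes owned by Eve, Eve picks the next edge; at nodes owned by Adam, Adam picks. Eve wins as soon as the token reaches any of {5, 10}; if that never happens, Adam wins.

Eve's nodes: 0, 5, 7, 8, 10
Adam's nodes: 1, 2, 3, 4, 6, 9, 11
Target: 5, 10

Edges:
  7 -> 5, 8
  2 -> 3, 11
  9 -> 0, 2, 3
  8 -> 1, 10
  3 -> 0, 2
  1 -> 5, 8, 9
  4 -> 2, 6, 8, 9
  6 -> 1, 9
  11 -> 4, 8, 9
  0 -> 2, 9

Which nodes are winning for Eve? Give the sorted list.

5, 7, 8, 10

A0 = {5, 10}
A1: add {7, 8} — 7 (Eve) has 7→5; 8 (Eve) has 8→10.
A2 = A1; e.g. 0 (Eve) has no edge into A1. Fixed point.
Eve's winning region = {5, 7, 8, 10}.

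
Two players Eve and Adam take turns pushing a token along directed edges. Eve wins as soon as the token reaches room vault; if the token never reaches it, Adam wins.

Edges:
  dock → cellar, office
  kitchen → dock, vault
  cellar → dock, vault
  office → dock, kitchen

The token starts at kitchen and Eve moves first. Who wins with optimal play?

Track states (vertex, player-to-move).
A0 = {(vault,Eve), (vault,Adam)}
A1: add {(kitchen,Eve), (cellar,Eve)}.
(kitchen,Eve) ∈ A1 ⇒ Eve forces the target.

Eve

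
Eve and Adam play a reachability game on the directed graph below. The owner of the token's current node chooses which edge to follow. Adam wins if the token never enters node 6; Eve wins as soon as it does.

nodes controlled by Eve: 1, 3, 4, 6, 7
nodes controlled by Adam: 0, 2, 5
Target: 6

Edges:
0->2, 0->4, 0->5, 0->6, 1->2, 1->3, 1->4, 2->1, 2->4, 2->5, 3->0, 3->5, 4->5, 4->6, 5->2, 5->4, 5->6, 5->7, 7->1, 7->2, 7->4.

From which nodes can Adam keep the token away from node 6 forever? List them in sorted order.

A0 = {6}
A1: add {4} — 4 (Eve) has 4→6.
A2: add {1, 7} — 1 (Eve) has 1→4; 7 (Eve) has 7→4.
A3 = A2; e.g. 0 (Adam) can still go to 2. Fixed point.
Eve's attractor = {1, 4, 6, 7}; Adam avoids the target exactly from the complement.

0, 2, 3, 5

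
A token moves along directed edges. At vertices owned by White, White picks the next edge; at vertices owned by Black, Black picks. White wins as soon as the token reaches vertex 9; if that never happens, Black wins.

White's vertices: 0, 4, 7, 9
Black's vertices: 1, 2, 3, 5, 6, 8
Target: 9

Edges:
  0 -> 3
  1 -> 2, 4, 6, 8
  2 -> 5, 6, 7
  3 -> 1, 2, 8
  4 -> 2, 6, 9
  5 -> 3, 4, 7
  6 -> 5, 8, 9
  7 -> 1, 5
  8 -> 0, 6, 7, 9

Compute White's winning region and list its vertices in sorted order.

4, 9

A0 = {9}
A1: add {4} — 4 (White) has 4→9.
A2 = A1; e.g. 0 (White) has no edge into A1. Fixed point.
White's winning region = {4, 9}.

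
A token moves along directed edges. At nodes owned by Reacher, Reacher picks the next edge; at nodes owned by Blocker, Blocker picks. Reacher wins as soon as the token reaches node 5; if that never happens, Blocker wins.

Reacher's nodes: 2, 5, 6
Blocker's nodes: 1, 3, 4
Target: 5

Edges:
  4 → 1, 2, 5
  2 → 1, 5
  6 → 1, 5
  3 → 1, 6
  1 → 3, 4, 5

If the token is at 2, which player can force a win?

A0 = {5}
A1: add {2, 6} — 2 (Reacher) has 2→5; 6 (Reacher) has 6→5.
A2 = A1; e.g. 1 (Blocker) can still go to 3. Fixed point.
2 ∈ A1, so Reacher can force the target.

Reacher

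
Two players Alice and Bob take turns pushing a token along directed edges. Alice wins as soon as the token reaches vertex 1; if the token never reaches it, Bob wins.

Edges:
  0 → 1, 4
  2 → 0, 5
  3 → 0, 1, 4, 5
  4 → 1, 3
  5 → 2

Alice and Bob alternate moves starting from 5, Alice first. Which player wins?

Bob

Track states (vertex, player-to-move).
A0 = {(1,Alice), (1,Bob)}
A1: add {(0,Alice), (3,Alice), (4,Alice)}.
A2: add {(0,Bob), (4,Bob)}.
A3: add {(2,Alice)}.
A4: add {(5,Bob)}.
A5 = A4; e.g. (2,Bob) stays out. (5,Alice) never enters ⇒ Bob avoids the target.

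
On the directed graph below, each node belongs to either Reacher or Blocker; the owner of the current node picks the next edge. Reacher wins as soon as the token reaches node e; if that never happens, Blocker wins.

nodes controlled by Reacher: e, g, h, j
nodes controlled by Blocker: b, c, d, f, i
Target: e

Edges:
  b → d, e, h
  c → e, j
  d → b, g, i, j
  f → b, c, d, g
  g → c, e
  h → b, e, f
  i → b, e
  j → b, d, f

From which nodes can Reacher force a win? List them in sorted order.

A0 = {e}
A1: add {g, h} — g (Reacher) has g→e; h (Reacher) has h→e.
A2 = A1; e.g. b (Blocker) can still go to d. Fixed point.
Reacher's winning region = {e, g, h}.

e, g, h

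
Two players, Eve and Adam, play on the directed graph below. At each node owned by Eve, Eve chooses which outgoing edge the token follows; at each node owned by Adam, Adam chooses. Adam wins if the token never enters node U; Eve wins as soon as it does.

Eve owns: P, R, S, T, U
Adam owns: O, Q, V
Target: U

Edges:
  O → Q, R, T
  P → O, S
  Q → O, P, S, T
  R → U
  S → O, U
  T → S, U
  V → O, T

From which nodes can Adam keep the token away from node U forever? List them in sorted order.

A0 = {U}
A1: add {R, S, T} — R (Eve) has R→U; S (Eve) has S→U; T (Eve) has T→U.
A2: add {P} — P (Eve) has P→S.
A3 = A2; e.g. O (Adam) can still go to Q. Fixed point.
Eve's attractor = {P, R, S, T, U}; Adam avoids the target exactly from the complement.

O, Q, V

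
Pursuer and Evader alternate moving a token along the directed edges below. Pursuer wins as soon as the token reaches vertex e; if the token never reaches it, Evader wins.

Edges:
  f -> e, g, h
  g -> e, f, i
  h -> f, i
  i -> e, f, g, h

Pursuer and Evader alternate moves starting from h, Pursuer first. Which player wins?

Track states (vertex, player-to-move).
A0 = {(e,Pursuer), (e,Evader)}
A1: add {(f,Pursuer), (g,Pursuer), (i,Pursuer)}.
A2: add {(g,Evader), (h,Evader)}.
A3 = A2; e.g. (f,Evader) stays out. (h,Pursuer) never enters ⇒ Evader avoids the target.

Evader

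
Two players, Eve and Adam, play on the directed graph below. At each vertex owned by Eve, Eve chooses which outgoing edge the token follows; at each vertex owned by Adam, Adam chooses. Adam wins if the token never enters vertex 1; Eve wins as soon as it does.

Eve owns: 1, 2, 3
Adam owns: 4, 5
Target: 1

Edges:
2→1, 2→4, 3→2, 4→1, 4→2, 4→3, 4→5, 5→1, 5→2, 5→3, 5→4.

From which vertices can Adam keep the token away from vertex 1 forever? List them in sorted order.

4, 5

A0 = {1}
A1: add {2} — 2 (Eve) has 2→1.
A2: add {3} — 3 (Eve) has 3→2.
A3 = A2; e.g. 4 (Adam) can still go to 5. Fixed point.
Eve's attractor = {1, 2, 3}; Adam avoids the target exactly from the complement.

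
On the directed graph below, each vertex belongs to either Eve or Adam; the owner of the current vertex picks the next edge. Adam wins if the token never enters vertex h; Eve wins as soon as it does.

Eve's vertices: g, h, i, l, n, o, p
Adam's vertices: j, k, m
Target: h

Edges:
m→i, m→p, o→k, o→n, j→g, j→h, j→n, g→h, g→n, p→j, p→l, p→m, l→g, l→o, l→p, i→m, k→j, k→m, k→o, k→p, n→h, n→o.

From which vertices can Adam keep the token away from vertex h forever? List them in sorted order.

A0 = {h}
A1: add {g, n} — g (Eve) has g→h; n (Eve) has n→h.
A2: add {j, l, o} — j (Adam): all of {g, h, n} already in; l (Eve) has l→g; o (Eve) has o→n.
A3: add {p} — p (Eve) has p→j.
A4 = A3; e.g. i (Eve) has no edge into A3. Fixed point.
Eve's attractor = {g, h, j, l, n, o, p}; Adam avoids the target exactly from the complement.

i, k, m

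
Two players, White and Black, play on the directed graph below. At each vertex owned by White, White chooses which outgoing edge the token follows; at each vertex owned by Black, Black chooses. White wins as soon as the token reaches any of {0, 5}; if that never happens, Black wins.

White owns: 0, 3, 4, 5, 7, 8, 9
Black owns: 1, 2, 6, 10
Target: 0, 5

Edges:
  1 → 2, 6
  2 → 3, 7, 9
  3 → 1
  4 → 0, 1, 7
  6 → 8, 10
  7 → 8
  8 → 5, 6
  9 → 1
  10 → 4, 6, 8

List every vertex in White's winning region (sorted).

0, 4, 5, 7, 8

A0 = {0, 5}
A1: add {4, 8} — 4 (White) has 4→0; 8 (White) has 8→5.
A2: add {7} — 7 (White) has 7→8.
A3 = A2; e.g. 1 (Black) can still go to 2. Fixed point.
White's winning region = {0, 4, 5, 7, 8}.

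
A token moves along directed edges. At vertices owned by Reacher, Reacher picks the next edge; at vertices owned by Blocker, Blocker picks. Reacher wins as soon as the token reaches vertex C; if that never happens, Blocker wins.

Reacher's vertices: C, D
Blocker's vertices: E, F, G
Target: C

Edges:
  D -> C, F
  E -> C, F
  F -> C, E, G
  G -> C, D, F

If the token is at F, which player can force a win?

A0 = {C}
A1: add {D} — D (Reacher) has D→C.
A2 = A1; e.g. E (Blocker) can still go to F. Fixed point.
F never enters the attractor, so Blocker can avoid the target forever.

Blocker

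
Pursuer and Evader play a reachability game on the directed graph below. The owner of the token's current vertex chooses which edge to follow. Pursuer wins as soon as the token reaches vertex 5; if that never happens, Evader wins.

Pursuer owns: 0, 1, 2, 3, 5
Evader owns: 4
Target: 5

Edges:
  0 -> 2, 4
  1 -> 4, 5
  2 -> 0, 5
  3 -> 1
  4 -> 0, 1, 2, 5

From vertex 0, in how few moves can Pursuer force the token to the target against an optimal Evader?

2

A0 = {5}
A1: add {1, 2} — 1 (Pursuer) has 1→5; 2 (Pursuer) has 2→5.
A2: add {0, 3} — 0 (Pursuer) has 0→2; 3 (Pursuer) has 3→1.
0 enters the attractor at level 2, so Pursuer can force the target in 2 moves from there.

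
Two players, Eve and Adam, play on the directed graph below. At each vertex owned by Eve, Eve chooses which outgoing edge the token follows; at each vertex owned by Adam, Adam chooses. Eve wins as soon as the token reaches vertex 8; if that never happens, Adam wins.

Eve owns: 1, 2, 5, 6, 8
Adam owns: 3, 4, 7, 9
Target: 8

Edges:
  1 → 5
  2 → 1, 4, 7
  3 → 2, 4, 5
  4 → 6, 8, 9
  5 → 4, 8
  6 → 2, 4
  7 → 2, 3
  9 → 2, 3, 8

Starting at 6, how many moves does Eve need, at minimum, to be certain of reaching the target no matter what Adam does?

4

A0 = {8}
A1: add {5} — 5 (Eve) has 5→8.
A2: add {1} — 1 (Eve) has 1→5.
A3: add {2} — 2 (Eve) has 2→1.
A4: add {6} — 6 (Eve) has 6→2.
A5 = A4; e.g. 3 (Adam) can still go to 4. Fixed point.
6 enters the attractor at level 4, so Eve can force the target in 4 moves from there.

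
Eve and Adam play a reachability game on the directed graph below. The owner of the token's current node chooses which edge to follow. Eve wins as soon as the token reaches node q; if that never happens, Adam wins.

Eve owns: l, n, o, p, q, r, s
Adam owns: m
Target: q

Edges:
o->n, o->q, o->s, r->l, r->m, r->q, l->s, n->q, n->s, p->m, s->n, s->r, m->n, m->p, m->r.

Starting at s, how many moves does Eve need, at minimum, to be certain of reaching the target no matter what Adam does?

A0 = {q}
A1: add {n, o, r} — n (Eve) has n→q; o (Eve) has o→q; r (Eve) has r→q.
A2: add {s} — s (Eve) has s→n.
s enters the attractor at level 2, so Eve can force the target in 2 moves from there.

2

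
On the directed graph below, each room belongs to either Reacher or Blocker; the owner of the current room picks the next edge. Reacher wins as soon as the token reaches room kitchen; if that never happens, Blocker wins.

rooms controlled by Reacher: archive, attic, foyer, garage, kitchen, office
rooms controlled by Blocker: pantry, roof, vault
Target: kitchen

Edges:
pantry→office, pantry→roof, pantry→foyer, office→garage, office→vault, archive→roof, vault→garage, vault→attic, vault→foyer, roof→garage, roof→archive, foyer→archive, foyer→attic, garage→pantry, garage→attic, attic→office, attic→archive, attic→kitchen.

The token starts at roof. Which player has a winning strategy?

A0 = {kitchen}
A1: add {attic} — attic (Reacher) has attic→kitchen.
A2: add {foyer, garage} — garage (Reacher) has garage→attic; foyer (Reacher) has foyer→attic.
A3: add {office, vault} — office (Reacher) has office→garage; vault (Blocker): all of {garage, attic, foyer} already in.
A4 = A3; e.g. roof (Blocker) can still go to archive. Fixed point.
roof never enters the attractor, so Blocker can avoid the target forever.

Blocker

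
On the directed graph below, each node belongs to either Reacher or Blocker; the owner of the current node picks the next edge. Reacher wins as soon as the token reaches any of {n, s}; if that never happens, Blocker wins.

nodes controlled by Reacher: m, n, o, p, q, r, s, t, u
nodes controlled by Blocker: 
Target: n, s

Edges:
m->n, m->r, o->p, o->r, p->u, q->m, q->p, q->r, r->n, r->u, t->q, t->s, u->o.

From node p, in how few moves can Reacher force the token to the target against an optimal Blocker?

A0 = {n, s}
A1: add {m, r, t} — m (Reacher) has m→n; r (Reacher) has r→n; t (Reacher) has t→s.
A2: add {o, q} — o (Reacher) has o→r; q (Reacher) has q→m.
A3: add {u} — u (Reacher) has u→o.
A4: add {p} — p (Reacher) has p→u.
A4 = all vertices. Fixed point.
p enters the attractor at level 4, so Reacher can force the target in 4 moves from there.

4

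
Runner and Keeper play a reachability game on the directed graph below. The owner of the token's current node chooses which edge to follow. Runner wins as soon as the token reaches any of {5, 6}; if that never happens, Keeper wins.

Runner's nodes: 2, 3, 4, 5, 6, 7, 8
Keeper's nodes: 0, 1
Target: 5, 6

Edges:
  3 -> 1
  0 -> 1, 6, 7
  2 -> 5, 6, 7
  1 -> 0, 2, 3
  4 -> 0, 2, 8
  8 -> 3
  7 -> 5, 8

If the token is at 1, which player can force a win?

Keeper

A0 = {5, 6}
A1: add {2, 7} — 2 (Runner) has 2→5; 7 (Runner) has 7→5.
A2: add {4} — 4 (Runner) has 4→2.
A3 = A2; e.g. 0 (Keeper) can still go to 1. Fixed point.
1 never enters the attractor, so Keeper can avoid the target forever.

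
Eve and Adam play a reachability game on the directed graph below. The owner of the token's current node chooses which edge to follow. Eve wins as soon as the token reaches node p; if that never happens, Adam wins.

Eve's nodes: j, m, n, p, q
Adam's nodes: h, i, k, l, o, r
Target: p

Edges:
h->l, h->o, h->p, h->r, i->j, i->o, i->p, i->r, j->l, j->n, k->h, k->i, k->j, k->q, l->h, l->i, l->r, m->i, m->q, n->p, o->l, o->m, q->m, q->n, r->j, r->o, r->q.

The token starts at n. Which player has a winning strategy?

Eve

A0 = {p}
A1: add {n} — n (Eve) has n→p.
n ∈ A1, so Eve can force the target.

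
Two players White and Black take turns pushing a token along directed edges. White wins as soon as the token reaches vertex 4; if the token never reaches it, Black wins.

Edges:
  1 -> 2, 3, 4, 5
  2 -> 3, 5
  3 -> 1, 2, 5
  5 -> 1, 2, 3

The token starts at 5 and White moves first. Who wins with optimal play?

Black

Track states (vertex, player-to-move).
A0 = {(4,White), (4,Black)}
A1: add {(1,White)}.
A2 = A1; e.g. (1,Black) stays out. (5,White) never enters ⇒ Black avoids the target.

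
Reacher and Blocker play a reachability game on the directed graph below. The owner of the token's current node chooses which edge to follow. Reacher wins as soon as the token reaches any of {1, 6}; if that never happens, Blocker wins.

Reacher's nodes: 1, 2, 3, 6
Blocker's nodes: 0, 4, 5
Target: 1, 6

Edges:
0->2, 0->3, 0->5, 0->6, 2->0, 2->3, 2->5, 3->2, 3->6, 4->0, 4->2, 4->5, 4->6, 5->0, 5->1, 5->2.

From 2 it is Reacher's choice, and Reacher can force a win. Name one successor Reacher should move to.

3

A0 = {1, 6}
A1: add {3} — 3 (Reacher) has 3→6.
A2: add {2} — 2 (Reacher) has 2→3.
A3 = A2; e.g. 0 (Blocker) can still go to 5. Fixed point.
From 2, successor 3 is in the attractor (rank 1); the other successors 0, 5 are not.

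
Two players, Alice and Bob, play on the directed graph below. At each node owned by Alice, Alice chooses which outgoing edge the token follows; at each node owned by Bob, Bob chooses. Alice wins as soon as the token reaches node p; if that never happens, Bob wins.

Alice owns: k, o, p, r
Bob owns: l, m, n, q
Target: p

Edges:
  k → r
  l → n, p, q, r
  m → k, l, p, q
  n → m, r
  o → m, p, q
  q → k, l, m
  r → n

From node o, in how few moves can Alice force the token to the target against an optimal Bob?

1

A0 = {p}
A1: add {o} — o (Alice) has o→p.
A2 = A1; e.g. k (Alice) has no edge into A1. Fixed point.
o enters the attractor at level 1, so Alice can force the target in 1 move from there.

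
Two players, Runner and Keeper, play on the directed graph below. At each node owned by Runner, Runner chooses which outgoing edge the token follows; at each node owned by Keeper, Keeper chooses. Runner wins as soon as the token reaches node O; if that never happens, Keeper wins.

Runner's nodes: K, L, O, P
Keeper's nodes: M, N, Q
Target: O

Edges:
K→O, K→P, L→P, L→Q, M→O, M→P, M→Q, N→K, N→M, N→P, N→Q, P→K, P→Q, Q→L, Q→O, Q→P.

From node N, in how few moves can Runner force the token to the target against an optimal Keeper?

A0 = {O}
A1: add {K} — K (Runner) has K→O.
A2: add {P} — P (Runner) has P→K.
A3: add {L} — L (Runner) has L→P.
A4: add {Q} — Q (Keeper): all of {L, O, P} already in.
A5: add {M} — M (Keeper): all of {O, P, Q} already in.
A6: add {N} — N (Keeper): all of {K, M, P, Q} already in.
A6 = all vertices. Fixed point.
N enters the attractor at level 6, so Runner can force the target in 6 moves from there.

6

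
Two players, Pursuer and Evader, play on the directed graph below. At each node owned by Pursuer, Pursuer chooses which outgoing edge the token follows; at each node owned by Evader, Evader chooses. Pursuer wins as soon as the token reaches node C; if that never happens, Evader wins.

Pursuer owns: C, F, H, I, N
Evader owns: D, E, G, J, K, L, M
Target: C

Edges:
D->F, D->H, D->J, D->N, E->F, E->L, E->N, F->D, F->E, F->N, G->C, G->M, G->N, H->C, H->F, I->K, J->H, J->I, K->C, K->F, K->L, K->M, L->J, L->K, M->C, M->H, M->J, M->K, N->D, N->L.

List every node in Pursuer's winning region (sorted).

C, H

A0 = {C}
A1: add {H} — H (Pursuer) has H→C.
A2 = A1; e.g. D (Evader) can still go to F. Fixed point.
Pursuer's winning region = {C, H}.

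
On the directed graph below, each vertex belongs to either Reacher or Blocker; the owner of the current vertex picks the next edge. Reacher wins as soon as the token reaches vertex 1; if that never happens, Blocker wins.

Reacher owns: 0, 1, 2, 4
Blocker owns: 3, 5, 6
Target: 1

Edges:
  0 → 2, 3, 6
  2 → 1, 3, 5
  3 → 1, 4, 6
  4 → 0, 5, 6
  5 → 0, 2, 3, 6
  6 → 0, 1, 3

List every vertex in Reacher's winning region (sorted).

0, 1, 2, 4

A0 = {1}
A1: add {2} — 2 (Reacher) has 2→1.
A2: add {0} — 0 (Reacher) has 0→2.
A3: add {4} — 4 (Reacher) has 4→0.
A4 = A3; e.g. 3 (Blocker) can still go to 6. Fixed point.
Reacher's winning region = {0, 1, 2, 4}.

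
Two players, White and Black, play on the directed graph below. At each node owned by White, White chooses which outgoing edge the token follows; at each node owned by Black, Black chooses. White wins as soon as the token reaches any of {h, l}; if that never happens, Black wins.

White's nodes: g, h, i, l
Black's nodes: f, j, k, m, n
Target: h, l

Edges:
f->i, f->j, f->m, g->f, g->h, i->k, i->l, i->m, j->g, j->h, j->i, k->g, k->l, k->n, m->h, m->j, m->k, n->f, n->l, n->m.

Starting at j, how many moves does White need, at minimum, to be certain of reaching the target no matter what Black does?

A0 = {h, l}
A1: add {g, i} — g (White) has g→h; i (White) has i→l.
A2: add {j} — j (Black): all of {g, h, i} already in.
A3 = A2; e.g. f (Black) can still go to m. Fixed point.
j enters the attractor at level 2, so White can force the target in 2 moves from there.

2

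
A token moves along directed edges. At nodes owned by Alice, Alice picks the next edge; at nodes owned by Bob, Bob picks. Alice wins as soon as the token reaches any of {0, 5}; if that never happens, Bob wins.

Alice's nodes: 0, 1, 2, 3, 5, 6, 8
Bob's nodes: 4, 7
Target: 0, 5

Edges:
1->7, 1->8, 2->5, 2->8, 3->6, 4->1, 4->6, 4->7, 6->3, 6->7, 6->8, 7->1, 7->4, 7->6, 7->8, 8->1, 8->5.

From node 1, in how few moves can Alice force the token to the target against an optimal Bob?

2

A0 = {0, 5}
A1: add {2, 8} — 2 (Alice) has 2→5; 8 (Alice) has 8→5.
A2: add {1, 6} — 1 (Alice) has 1→8; 6 (Alice) has 6→8.
1 enters the attractor at level 2, so Alice can force the target in 2 moves from there.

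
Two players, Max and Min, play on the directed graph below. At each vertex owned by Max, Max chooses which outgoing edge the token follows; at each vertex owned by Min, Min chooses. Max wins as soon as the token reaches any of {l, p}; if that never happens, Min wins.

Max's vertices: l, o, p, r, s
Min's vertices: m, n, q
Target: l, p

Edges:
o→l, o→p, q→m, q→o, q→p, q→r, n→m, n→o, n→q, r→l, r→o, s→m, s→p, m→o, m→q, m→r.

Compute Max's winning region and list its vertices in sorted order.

l, o, p, r, s

A0 = {l, p}
A1: add {o, r, s} — o (Max) has o→l; r (Max) has r→l; s (Max) has s→p.
A2 = A1; e.g. m (Min) can still go to q. Fixed point.
Max's winning region = {l, o, p, r, s}.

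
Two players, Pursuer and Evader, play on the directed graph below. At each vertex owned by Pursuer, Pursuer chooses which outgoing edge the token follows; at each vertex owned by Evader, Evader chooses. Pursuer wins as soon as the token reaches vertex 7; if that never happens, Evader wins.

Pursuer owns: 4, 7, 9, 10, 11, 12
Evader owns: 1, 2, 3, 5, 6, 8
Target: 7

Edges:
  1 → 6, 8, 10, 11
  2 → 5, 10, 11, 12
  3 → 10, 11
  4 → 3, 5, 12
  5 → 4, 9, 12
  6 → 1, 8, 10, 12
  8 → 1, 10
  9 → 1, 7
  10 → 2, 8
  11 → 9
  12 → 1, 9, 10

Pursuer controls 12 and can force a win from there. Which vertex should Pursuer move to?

A0 = {7}
A1: add {9} — 9 (Pursuer) has 9→7.
A2: add {11, 12} — 11 (Pursuer) has 11→9; 12 (Pursuer) has 12→9.
A3: add {4} — 4 (Pursuer) has 4→12.
A4: add {5} — 5 (Evader): all of {4, 9, 12} already in.
A5 = A4; e.g. 1 (Evader) can still go to 6. Fixed point.
From 12, successor 9 is in the attractor (rank 1); the other successors 1, 10 are not.

9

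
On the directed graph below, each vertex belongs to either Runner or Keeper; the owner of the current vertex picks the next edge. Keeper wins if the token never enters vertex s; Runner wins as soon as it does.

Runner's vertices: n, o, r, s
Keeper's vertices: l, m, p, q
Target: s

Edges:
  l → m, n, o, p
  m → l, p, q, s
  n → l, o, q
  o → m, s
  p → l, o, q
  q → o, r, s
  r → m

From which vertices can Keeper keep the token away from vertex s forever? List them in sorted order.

l, m, p, q, r

A0 = {s}
A1: add {o} — o (Runner) has o→s.
A2: add {n} — n (Runner) has n→o.
A3 = A2; e.g. l (Keeper) can still go to m. Fixed point.
Runner's attractor = {n, o, s}; Keeper avoids the target exactly from the complement.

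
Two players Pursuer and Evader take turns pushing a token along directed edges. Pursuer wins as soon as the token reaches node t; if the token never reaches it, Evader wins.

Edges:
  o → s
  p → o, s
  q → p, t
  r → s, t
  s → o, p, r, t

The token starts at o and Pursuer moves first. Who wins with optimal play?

Evader

Track states (vertex, player-to-move).
A0 = {(t,Pursuer), (t,Evader)}
A1: add {(q,Pursuer), (r,Pursuer), (s,Pursuer)}.
A2: add {(o,Evader), (r,Evader)}.
A3: add {(p,Pursuer)}.
A4: add {(q,Evader)}.
A5 = A4; e.g. (o,Pursuer) stays out. (o,Pursuer) never enters ⇒ Evader avoids the target.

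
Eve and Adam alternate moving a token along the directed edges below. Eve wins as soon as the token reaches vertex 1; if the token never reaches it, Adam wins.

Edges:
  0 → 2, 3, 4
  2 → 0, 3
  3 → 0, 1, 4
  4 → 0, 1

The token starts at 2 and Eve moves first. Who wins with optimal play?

Track states (vertex, player-to-move).
A0 = {(1,Eve), (1,Adam)}
A1: add {(3,Eve), (4,Eve)}.
A2 = A1; e.g. (0,Eve) stays out. (2,Eve) never enters ⇒ Adam avoids the target.

Adam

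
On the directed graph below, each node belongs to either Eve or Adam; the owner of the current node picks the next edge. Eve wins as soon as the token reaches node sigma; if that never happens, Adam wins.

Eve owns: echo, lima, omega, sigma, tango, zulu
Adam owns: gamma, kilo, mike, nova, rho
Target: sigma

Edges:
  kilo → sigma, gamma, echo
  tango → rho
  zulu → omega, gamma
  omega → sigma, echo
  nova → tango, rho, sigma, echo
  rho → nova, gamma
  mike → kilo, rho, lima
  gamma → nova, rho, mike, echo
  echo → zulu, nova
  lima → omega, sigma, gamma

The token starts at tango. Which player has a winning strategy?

Adam

A0 = {sigma}
A1: add {lima, omega} — omega (Eve) has omega→sigma; lima (Eve) has lima→sigma.
A2: add {zulu} — zulu (Eve) has zulu→omega.
A3: add {echo} — echo (Eve) has echo→zulu.
A4 = A3; e.g. kilo (Adam) can still go to gamma. Fixed point.
tango never enters the attractor, so Adam can avoid the target forever.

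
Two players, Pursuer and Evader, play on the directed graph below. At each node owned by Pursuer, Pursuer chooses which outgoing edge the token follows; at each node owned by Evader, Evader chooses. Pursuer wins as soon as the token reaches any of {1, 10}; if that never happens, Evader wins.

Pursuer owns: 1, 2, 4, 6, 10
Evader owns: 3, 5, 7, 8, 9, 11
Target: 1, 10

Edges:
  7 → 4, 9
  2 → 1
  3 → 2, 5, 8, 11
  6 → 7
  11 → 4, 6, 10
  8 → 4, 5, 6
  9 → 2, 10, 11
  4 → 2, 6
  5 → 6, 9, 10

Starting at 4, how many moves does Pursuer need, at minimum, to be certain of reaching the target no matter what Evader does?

2

A0 = {1, 10}
A1: add {2} — 2 (Pursuer) has 2→1.
A2: add {4} — 4 (Pursuer) has 4→2.
A3 = A2; e.g. 3 (Evader) can still go to 5. Fixed point.
4 enters the attractor at level 2, so Pursuer can force the target in 2 moves from there.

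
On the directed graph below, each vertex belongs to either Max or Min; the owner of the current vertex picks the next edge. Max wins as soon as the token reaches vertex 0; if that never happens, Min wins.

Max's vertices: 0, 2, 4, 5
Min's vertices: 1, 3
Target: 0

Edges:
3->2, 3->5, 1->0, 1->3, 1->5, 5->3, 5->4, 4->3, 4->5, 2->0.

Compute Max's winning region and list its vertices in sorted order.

A0 = {0}
A1: add {2} — 2 (Max) has 2→0.
A2 = A1; e.g. 1 (Min) can still go to 3. Fixed point.
Max's winning region = {0, 2}.

0, 2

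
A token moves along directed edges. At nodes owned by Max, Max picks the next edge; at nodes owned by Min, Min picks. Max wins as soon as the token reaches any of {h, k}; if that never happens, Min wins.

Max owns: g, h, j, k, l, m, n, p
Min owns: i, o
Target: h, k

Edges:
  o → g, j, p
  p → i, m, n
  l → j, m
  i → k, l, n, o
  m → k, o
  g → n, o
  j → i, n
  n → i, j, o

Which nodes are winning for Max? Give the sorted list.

h, k, l, m, p

A0 = {h, k}
A1: add {m} — m (Max) has m→k.
A2: add {l, p} — l (Max) has l→m; p (Max) has p→m.
A3 = A2; e.g. g (Max) has no edge into A2. Fixed point.
Max's winning region = {h, k, l, m, p}.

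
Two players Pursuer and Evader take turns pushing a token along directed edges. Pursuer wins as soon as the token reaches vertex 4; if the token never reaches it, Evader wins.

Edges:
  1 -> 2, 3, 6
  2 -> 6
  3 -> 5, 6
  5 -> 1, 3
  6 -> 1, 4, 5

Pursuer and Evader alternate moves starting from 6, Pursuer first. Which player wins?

Pursuer

Track states (vertex, player-to-move).
A0 = {(4,Pursuer), (4,Evader)}
A1: add {(6,Pursuer)}.
(6,Pursuer) ∈ A1 ⇒ Pursuer forces the target.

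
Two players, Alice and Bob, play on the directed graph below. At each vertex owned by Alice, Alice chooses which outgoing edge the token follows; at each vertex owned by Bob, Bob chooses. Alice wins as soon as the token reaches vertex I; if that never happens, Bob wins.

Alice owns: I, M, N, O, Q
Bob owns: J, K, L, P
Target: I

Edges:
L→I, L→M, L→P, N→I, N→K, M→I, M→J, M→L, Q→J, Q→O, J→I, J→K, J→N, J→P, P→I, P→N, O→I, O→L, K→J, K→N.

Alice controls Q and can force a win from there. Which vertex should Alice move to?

A0 = {I}
A1: add {M, N, O} — M (Alice) has M→I; N (Alice) has N→I; O (Alice) has O→I.
A2: add {P, Q} — P (Bob): all of {I, N} already in; Q (Alice) has Q→O.
A3: add {L} — L (Bob): all of {I, M, P} already in.
A4 = A3; e.g. J (Bob) can still go to K. Fixed point.
From Q, successor O is in the attractor (rank 1); the other successor J is not.

O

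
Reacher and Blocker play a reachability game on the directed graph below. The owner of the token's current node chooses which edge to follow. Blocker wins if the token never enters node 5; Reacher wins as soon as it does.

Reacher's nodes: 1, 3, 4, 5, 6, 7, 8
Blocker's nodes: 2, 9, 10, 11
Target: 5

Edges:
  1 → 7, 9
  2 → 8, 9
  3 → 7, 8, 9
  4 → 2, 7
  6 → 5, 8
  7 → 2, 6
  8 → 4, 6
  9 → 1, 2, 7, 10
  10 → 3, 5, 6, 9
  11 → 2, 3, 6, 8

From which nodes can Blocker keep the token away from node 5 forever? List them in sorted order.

A0 = {5}
A1: add {6} — 6 (Reacher) has 6→5.
A2: add {7, 8} — 7 (Reacher) has 7→6; 8 (Reacher) has 8→6.
A3: add {1, 3, 4} — 1 (Reacher) has 1→7; 3 (Reacher) has 3→7; 4 (Reacher) has 4→7.
A4 = A3; e.g. 2 (Blocker) can still go to 9. Fixed point.
Reacher's attractor = {1, 3, 4, 5, 6, 7, 8}; Blocker avoids the target exactly from the complement.

2, 9, 10, 11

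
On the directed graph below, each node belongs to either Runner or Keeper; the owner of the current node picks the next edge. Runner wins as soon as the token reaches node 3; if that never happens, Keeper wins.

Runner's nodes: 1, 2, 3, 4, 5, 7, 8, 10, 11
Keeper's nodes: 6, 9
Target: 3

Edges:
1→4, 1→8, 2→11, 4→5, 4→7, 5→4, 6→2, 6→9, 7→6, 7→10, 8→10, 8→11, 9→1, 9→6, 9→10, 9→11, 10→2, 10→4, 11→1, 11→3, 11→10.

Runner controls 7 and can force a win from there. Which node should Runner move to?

10

A0 = {3}
A1: add {11} — 11 (Runner) has 11→3.
A2: add {2, 8} — 2 (Runner) has 2→11; 8 (Runner) has 8→11.
A3: add {1, 10} — 1 (Runner) has 1→8; 10 (Runner) has 10→2.
A4: add {7} — 7 (Runner) has 7→10.
A5: add {4} — 4 (Runner) has 4→7.
A6: add {5} — 5 (Runner) has 5→4.
A7 = A6; e.g. 6 (Keeper) can still go to 9. Fixed point.
From 7, successor 10 is in the attractor (rank 3); the other successor 6 is not.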